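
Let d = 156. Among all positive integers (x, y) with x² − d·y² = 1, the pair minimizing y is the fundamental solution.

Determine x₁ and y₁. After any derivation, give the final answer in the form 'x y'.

√156 → a₀=12, period (2,24); ℓ=2 even so k=1
k=0  a_k=12  p_k/q_k = 12/1
k=1  a_k=2  p_k/q_k = 25/2
fundamental: x₁=25, y₁=2  (since 625 − 156·4 = 1)

25 2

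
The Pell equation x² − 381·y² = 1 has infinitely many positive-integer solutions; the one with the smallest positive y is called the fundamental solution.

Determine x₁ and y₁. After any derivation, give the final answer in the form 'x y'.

1015 52

[19; 1,1,12,1,1,38] for √381; ℓ=6 ⇒ convergent index 5
i=0: a=19 ⇒ p=19, q=1
i=1: a=1 ⇒ p=20, q=1
i=2: a=1 ⇒ p=39, q=2
i=3: a=12 ⇒ p=488, q=25
i=4: a=1 ⇒ p=527, q=27
i=5: a=1 ⇒ p=1015, q=52
→ (1015, 52).  Check: 1015²=1030225, 381·52²=1030224, difference 1.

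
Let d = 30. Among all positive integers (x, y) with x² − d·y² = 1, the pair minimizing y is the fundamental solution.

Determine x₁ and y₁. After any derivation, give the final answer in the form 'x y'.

11 2

d=30: √d = [5; 2,10] (ℓ=2, even), read p_1/q_1
i=0: a=5 ⇒ p=5, q=1
i=1: a=2 ⇒ p=11, q=2
(x₁, y₁) = (11, 2);  11² − 30·2² = 1 ✓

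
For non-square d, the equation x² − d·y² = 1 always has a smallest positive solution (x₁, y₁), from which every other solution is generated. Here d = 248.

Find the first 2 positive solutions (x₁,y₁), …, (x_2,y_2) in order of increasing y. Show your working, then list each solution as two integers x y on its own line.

√248 = [15; 1,2,1,30, …], period ℓ=4 (even) → k=3
k=0  a_k=15  p_k/q_k = 15/1
k=1  a_k=1  p_k/q_k = 16/1
k=2  a_k=2  p_k/q_k = 47/3
k=3  a_k=1  p_k/q_k = 63/4
(x₁, y₁) = (63, 4);  63² − 248·4² = 1 ✓
n=2: (63,4)∘(63,4) = (63·63+248·4·4, 63·4+4·63) = (7937,504)

63 4
7937 504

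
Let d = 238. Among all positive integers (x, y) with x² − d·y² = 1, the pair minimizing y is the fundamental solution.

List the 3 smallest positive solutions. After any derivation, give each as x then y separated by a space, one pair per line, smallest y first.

√238 → a₀=15, period (2,2,1,14,1,2,2,30); ℓ=8 even so k=7
a_0=15:  p_0=15·1+0=15,  q_0=15·0+1=1
a_1=2:  p_1=2·15+1=31,  q_1=2·1+0=2
…
a_3=1:  p_3=1·77+31=108,  q_3=1·5+2=7
…
a_5=1:  p_5=1·1589+108=1697,  q_5=1·103+7=110
a_6=2:  p_6=2·1697+1589=4983,  q_6=2·110+103=323
a_7=2:  p_7=2·4983+1697=11663,  q_7=2·323+110=756
fundamental: x₁=11663, y₁=756  (since 136025569 − 238·571536 = 1)
(11663+756√238)^2 = 272051137 + 17634456√238
(11663+756√238)^3 = 6345864809999 + 411341319900√238

11663 756
272051137 17634456
6345864809999 411341319900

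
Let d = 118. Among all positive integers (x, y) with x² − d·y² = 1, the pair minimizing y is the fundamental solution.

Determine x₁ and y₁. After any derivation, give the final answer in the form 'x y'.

306917 28254

[10; 1,6,3,2,10,2,3,6,1,20] for √118; ℓ=10 ⇒ convergent index 9
a_0=10:  p_0=10·1+0=10,  q_0=10·0+1=1
a_1=1:  p_1=1·10+1=11,  q_1=1·1+0=1
a_2=6:  p_2=6·11+10=76,  q_2=6·1+1=7
a_3=3:  p_3=3·76+11=239,  q_3=3·7+1=22
…
a_5=10:  p_5=10·554+239=5779,  q_5=10·51+22=532
a_6=2:  p_6=2·5779+554=12112,  q_6=2·532+51=1115
a_7=3:  p_7=3·12112+5779=42115,  q_7=3·1115+532=3877
a_8=6:  p_8=6·42115+12112=264802,  q_8=6·3877+1115=24377
a_9=1:  p_9=1·264802+42115=306917,  q_9=1·24377+3877=28254
(x₁, y₁) = (306917, 28254);  306917² − 118·28254² = 1 ✓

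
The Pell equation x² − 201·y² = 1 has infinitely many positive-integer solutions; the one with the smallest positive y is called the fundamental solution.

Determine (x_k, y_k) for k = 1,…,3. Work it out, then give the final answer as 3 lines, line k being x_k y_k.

d=201: √d = [14; 5,1,1,1,2,…,1,5,28] (ℓ=14, even), read p_13/q_13
i=0: a=14 ⇒ p=14, q=1
…
i=3: a=1 ⇒ p=156, q=11
i=4: a=1 ⇒ p=241, q=17
…
i=8: a=1 ⇒ p=8549, q=603
…
i=12: a=1 ⇒ p=91402, q=6447
i=13: a=5 ⇒ p=515095, q=36332
(x₁, y₁) = (515095, 36332);  515095² − 201·36332² = 1 ✓
(515095+36332√201)^2 = 530645718049 + 37428863080√201
(515095+36332√201)^3 = 546665912276384215 + 38558840456348868√201

515095 36332
530645718049 37428863080
546665912276384215 38558840456348868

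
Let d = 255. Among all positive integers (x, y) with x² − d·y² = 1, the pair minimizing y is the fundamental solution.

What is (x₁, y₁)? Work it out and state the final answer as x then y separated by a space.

√255 → a₀=15, period (1,30); ℓ=2 even so k=1
step 0: (15, 1)  from 15·(1,0) + (0,1)
step 1: (16, 1)  from 1·(15,1) + (1,0)
fundamental: x₁=16, y₁=1  (since 256 − 255·1 = 1)

16 1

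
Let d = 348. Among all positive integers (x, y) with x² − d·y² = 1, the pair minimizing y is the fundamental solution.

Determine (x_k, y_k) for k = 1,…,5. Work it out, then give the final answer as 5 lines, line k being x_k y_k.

1567 84
4910977 263256
15391000351 825044220
48235390189057 2585688322224
151169697461504287 8103546376805796

√348 → a₀=18, period (1,1,1,8,1,1,1,36); ℓ=8 even so k=7
k=0  a_k=18  p_k/q_k = 18/1
k=1  a_k=1  p_k/q_k = 19/1
…
k=4  a_k=8  p_k/q_k = 485/26
k=5  a_k=1  p_k/q_k = 541/29
k=6  a_k=1  p_k/q_k = 1026/55
k=7  a_k=1  p_k/q_k = 1567/84
(x₁, y₁) = (1567, 84);  1567² − 348·84² = 1 ✓
k=2:  x_2 = 1567·1567+348·84·84 = 4910977,  y_2 = 1567·84+84·1567 = 263256
k=3:  x_3 = 1567·4910977+348·84·263256 = 15391000351,  y_3 = 1567·263256+84·4910977 = 825044220
k=4:  x_4 = 1567·15391000351+348·84·825044220 = 48235390189057,  y_4 = 1567·825044220+84·15391000351 = 2585688322224
k=5:  x_5 = 1567·48235390189057+348·84·2585688322224 = 151169697461504287,  y_5 = 1567·2585688322224+84·48235390189057 = 8103546376805796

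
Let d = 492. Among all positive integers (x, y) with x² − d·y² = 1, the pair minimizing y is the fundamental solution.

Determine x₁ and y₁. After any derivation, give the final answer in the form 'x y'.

29767 1342

[22; 5,1,1,10,1,1,5,44] for √492; ℓ=8 ⇒ convergent index 7
step 0: (22, 1)  from 22·(1,0) + (0,1)
…
step 6: (5390, 243)  from 1·(2817,127) + (2573,116)
step 7: (29767, 1342)  from 5·(5390,243) + (2817,127)
(x₁, y₁) = (29767, 1342);  29767² − 492·1342² = 1 ✓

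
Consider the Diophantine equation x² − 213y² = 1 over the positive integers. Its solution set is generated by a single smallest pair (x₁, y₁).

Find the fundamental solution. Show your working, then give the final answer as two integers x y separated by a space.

194399 13320

[14; 1,1,2,6,1,8,1,6,2,1,1,28] for √213; ℓ=12 ⇒ convergent index 11
k=0  a_k=14  p_k/q_k = 14/1
k=1  a_k=1  p_k/q_k = 15/1
…
k=3  a_k=2  p_k/q_k = 73/5
…
k=5  a_k=1  p_k/q_k = 540/37
k=6  a_k=8  p_k/q_k = 4787/328
k=7  a_k=1  p_k/q_k = 5327/365
k=8  a_k=6  p_k/q_k = 36749/2518
…
k=10  a_k=1  p_k/q_k = 115574/7919
k=11  a_k=1  p_k/q_k = 194399/13320
→ (194399, 13320).  Check: 194399²=37790971201, 213·13320²=37790971200, difference 1.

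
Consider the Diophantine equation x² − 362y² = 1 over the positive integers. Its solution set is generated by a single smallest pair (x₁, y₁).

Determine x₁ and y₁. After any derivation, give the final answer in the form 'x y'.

d=362: √d = [19; 38] (ℓ=1, odd), read p_1/q_1
step 0: (19, 1)  from 19·(1,0) + (0,1)
step 1: (723, 38)  from 38·(19,1) + (1,0)
→ (723, 38).  Check: 723²=522729, 362·38²=522728, difference 1.

723 38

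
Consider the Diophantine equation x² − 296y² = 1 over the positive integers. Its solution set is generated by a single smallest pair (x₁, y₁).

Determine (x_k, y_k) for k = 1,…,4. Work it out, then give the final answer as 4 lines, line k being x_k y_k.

d=296: √d = [17; 4,1,7,1,4,34] (ℓ=6, even), read p_5/q_5
i=0: a=17 ⇒ p=17, q=1
i=1: a=4 ⇒ p=69, q=4
…
i=4: a=1 ⇒ p=757, q=44
i=5: a=4 ⇒ p=3699, q=215
(x₁, y₁) = (3699, 215);  3699² − 296·215² = 1 ✓
k=2:  x_2 = 3699·3699+296·215·215 = 27365201,  y_2 = 3699·215+215·3699 = 1590570
k=3:  x_3 = 3699·27365201+296·215·1590570 = 202447753299,  y_3 = 3699·1590570+215·27365201 = 11767036645
k=4:  x_4 = 3699·202447753299+296·215·11767036645 = 1497708451540801,  y_4 = 3699·11767036645+215·202447753299 = 87052535509140

3699 215
27365201 1590570
202447753299 11767036645
1497708451540801 87052535509140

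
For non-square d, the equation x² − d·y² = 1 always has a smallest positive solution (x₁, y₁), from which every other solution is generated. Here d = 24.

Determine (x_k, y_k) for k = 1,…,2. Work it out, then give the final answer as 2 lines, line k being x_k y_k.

√24 → a₀=4, period (1,8); ℓ=2 even so k=1
k=0  a_k=4  p_k/q_k = 4/1
k=1  a_k=1  p_k/q_k = 5/1
(x₁, y₁) = (5, 1);  5² − 24·1² = 1 ✓
n=2: (5,1)∘(5,1) = (5·5+24·1·1, 5·1+1·5) = (49,10)

5 1
49 10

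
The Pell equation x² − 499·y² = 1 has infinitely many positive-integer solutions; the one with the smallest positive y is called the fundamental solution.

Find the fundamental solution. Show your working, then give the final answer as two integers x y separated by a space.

d=499: √d = [22; 2,1,21,1,2,44] (ℓ=6, even), read p_5/q_5
step 0: (22, 1)  from 22·(1,0) + (0,1)
step 1: (45, 2)  from 2·(22,1) + (1,0)
step 2: (67, 3)  from 1·(45,2) + (22,1)
step 3: (1452, 65)  from 21·(67,3) + (45,2)
step 4: (1519, 68)  from 1·(1452,65) + (67,3)
step 5: (4490, 201)  from 2·(1519,68) + (1452,65)
(x₁, y₁) = (4490, 201);  4490² − 499·201² = 1 ✓

4490 201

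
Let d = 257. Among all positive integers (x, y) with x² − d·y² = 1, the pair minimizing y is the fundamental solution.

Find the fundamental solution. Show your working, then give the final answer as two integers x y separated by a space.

513 32

[16; 32] for √257; ℓ=1 ⇒ convergent index 1
k=0  a_k=16  p_k/q_k = 16/1
k=1  a_k=32  p_k/q_k = 513/32
fundamental: x₁=513, y₁=32  (since 263169 − 257·1024 = 1)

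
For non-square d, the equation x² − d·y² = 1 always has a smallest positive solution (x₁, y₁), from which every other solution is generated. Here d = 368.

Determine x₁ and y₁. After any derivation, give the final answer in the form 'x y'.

d=368: √d = [19; 5,2,5,38] (ℓ=4, even), read p_3/q_3
i=0: a=19 ⇒ p=19, q=1
i=1: a=5 ⇒ p=96, q=5
i=2: a=2 ⇒ p=211, q=11
i=3: a=5 ⇒ p=1151, q=60
fundamental: x₁=1151, y₁=60  (since 1324801 − 368·3600 = 1)

1151 60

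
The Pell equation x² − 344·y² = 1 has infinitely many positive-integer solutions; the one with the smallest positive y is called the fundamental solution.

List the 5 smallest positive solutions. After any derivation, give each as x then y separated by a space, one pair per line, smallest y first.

√344 = [18; 1,1,4,1,3,1,4,1,1,36, …], period ℓ=10 (even) → k=9
step 0: (18, 1)  from 18·(1,0) + (0,1)
step 1: (19, 1)  from 1·(18,1) + (1,0)
…
step 3: (167, 9)  from 4·(37,2) + (19,1)
…
step 7: (4711, 254)  from 4·(983,53) + (779,42)
step 8: (5694, 307)  from 1·(4711,254) + (983,53)
step 9: (10405, 561)  from 1·(5694,307) + (4711,254)
(x₁, y₁) = (10405, 561);  10405² − 344·561² = 1 ✓
(10405+561√344)^2 = 216528049 + 11674410√344
(10405+561√344)^3 = 4505948689285 + 242944471539√344
(10405+561√344)^4 = 93768792007492801 + 5055674441052180√344
(10405+561√344)^5 = 1951328557169976499525 + 105208584875351394261√344

10405 561
216528049 11674410
4505948689285 242944471539
93768792007492801 5055674441052180
1951328557169976499525 105208584875351394261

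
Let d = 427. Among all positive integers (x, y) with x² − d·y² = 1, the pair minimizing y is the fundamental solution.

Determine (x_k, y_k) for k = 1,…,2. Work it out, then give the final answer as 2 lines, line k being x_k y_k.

62 3
7687 372

√427 = [20; 1,1,1,40, …], period ℓ=4 (even) → k=3
step 0: (20, 1)  from 20·(1,0) + (0,1)
step 1: (21, 1)  from 1·(20,1) + (1,0)
step 2: (41, 2)  from 1·(21,1) + (20,1)
step 3: (62, 3)  from 1·(41,2) + (21,1)
fundamental: x₁=62, y₁=3  (since 3844 − 427·9 = 1)
(62+3√427)^2 = 7687 + 372√427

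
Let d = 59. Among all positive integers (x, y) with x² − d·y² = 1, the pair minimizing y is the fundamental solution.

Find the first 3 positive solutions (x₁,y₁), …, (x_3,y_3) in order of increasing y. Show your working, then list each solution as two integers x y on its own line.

d=59: √d = [7; 1,2,7,2,1,14] (ℓ=6, even), read p_5/q_5
step 0: (7, 1)  from 7·(1,0) + (0,1)
step 1: (8, 1)  from 1·(7,1) + (1,0)
step 2: (23, 3)  from 2·(8,1) + (7,1)
…
step 4: (361, 47)  from 2·(169,22) + (23,3)
step 5: (530, 69)  from 1·(361,47) + (169,22)
fundamental: x₁=530, y₁=69  (since 280900 − 59·4761 = 1)
(530+69√59)^2 = 561799 + 73140√59
(530+69√59)^3 = 595506410 + 77528331√59

530 69
561799 73140
595506410 77528331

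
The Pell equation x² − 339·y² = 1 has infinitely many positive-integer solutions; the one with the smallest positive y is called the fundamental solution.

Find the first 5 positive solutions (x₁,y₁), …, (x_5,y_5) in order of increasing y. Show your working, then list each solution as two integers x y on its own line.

97970 5321
19196241799 1042596740
3761311617998090 204286405230279
736991398411349512801 40027878239778270520
144406094600958511920229850 7843062462097867920458521

[18; 2,2,2,1,17,1,2,2,2,36] for √339; ℓ=10 ⇒ convergent index 9
i=0: a=18 ⇒ p=18, q=1
…
i=2: a=2 ⇒ p=92, q=5
…
i=8: a=2 ⇒ p=40359, q=2192
i=9: a=2 ⇒ p=97970, q=5321
(x₁, y₁) = (97970, 5321);  97970² − 339·5321² = 1 ✓
n=2: (97970,5321)∘(97970,5321) = (97970·97970+339·5321·5321, 97970·5321+5321·97970) = (19196241799,1042596740)
n=3: (19196241799,1042596740)∘(97970,5321) = (97970·19196241799+339·5321·1042596740, 97970·1042596740+5321·19196241799) = (3761311617998090,204286405230279)
n=4: (3761311617998090,204286405230279)∘(97970,5321) = (97970·3761311617998090+339·5321·204286405230279, 97970·204286405230279+5321·3761311617998090) = (736991398411349512801,40027878239778270520)
n=5: (736991398411349512801,40027878239778270520)∘(97970,5321) = (97970·736991398411349512801+339·5321·40027878239778270520, 97970·40027878239778270520+5321·736991398411349512801) = (144406094600958511920229850,7843062462097867920458521)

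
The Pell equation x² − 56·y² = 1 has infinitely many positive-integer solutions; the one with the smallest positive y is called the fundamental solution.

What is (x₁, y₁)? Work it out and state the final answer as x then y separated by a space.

√56 = [7; 2,14, …], period ℓ=2 (even) → k=1
k=0  a_k=7  p_k/q_k = 7/1
k=1  a_k=2  p_k/q_k = 15/2
→ (15, 2).  Check: 15²=225, 56·2²=224, difference 1.

15 2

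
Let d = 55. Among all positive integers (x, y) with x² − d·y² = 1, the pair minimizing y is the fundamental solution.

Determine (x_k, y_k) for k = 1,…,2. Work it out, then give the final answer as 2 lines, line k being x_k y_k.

√55 → a₀=7, period (2,2,2,14); ℓ=4 even so k=3
i=0: a=7 ⇒ p=7, q=1
i=1: a=2 ⇒ p=15, q=2
i=2: a=2 ⇒ p=37, q=5
i=3: a=2 ⇒ p=89, q=12
(x₁, y₁) = (89, 12);  89² − 55·12² = 1 ✓
n=2: (89,12)∘(89,12) = (89·89+55·12·12, 89·12+12·89) = (15841,2136)

89 12
15841 2136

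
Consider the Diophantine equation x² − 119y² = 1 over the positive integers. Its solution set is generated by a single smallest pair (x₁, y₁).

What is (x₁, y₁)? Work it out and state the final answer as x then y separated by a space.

120 11

[10; 1,9,1,20] for √119; ℓ=4 ⇒ convergent index 3
a_0=10:  p_0=10·1+0=10,  q_0=10·0+1=1
a_1=1:  p_1=1·10+1=11,  q_1=1·1+0=1
a_2=9:  p_2=9·11+10=109,  q_2=9·1+1=10
a_3=1:  p_3=1·109+11=120,  q_3=1·10+1=11
(x₁, y₁) = (120, 11);  120² − 119·11² = 1 ✓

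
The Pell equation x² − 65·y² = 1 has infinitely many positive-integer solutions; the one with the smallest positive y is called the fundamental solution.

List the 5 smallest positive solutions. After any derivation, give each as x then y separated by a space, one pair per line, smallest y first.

129 16
33281 4128
8586369 1065008
2215249921 274767936
571525893249 70889062480

√65 = [8; 16, …], period ℓ=1 (odd) → k=1
a_0=8:  p_0=8·1+0=8,  q_0=8·0+1=1
a_1=16:  p_1=16·8+1=129,  q_1=16·1+0=16
(x₁, y₁) = (129, 16);  129² − 65·16² = 1 ✓
(129+16√65)^2 = 33281 + 4128√65
(129+16√65)^3 = 8586369 + 1065008√65
(129+16√65)^4 = 2215249921 + 274767936√65
(129+16√65)^5 = 571525893249 + 70889062480√65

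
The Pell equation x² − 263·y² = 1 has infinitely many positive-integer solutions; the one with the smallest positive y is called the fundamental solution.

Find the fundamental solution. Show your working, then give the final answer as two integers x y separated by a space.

139128 8579

d=263: √d = [16; 4,1,1,1,1,15,1,1,1,1,4,32] (ℓ=12, even), read p_11/q_11
i=0: a=16 ⇒ p=16, q=1
…
i=3: a=1 ⇒ p=146, q=9
…
i=6: a=15 ⇒ p=5822, q=359
i=7: a=1 ⇒ p=6195, q=382
i=8: a=1 ⇒ p=12017, q=741
…
i=10: a=1 ⇒ p=30229, q=1864
i=11: a=4 ⇒ p=139128, q=8579
→ (139128, 8579).  Check: 139128²=19356600384, 263·8579²=19356600383, difference 1.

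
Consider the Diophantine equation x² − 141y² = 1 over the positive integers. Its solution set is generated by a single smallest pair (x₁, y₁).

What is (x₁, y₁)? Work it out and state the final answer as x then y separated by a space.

[11; 1,6,1,22] for √141; ℓ=4 ⇒ convergent index 3
i=0: a=11 ⇒ p=11, q=1
…
i=2: a=6 ⇒ p=83, q=7
i=3: a=1 ⇒ p=95, q=8
→ (95, 8).  Check: 95²=9025, 141·8²=9024, difference 1.

95 8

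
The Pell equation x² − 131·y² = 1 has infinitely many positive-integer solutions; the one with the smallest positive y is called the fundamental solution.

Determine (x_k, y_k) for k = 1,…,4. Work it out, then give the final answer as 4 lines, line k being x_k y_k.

10610 927
225144199 19670940
4777559892170 417417345873
101379820686703201 8857596059754120

[11; 2,4,11,4,2,22] for √131; ℓ=6 ⇒ convergent index 5
i=0: a=11 ⇒ p=11, q=1
i=1: a=2 ⇒ p=23, q=2
i=2: a=4 ⇒ p=103, q=9
i=3: a=11 ⇒ p=1156, q=101
i=4: a=4 ⇒ p=4727, q=413
i=5: a=2 ⇒ p=10610, q=927
(x₁, y₁) = (10610, 927);  10610² − 131·927² = 1 ✓
k=2:  x_2 = 10610·10610+131·927·927 = 225144199,  y_2 = 10610·927+927·10610 = 19670940
k=3:  x_3 = 10610·225144199+131·927·19670940 = 4777559892170,  y_3 = 10610·19670940+927·225144199 = 417417345873
k=4:  x_4 = 10610·4777559892170+131·927·417417345873 = 101379820686703201,  y_4 = 10610·417417345873+927·4777559892170 = 8857596059754120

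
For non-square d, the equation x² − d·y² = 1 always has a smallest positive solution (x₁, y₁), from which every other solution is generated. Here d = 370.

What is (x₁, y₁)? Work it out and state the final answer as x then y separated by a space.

213859 11118

[19; 4,4,38] for √370; ℓ=3 ⇒ convergent index 5
step 0: (19, 1)  from 19·(1,0) + (0,1)
…
step 4: (50339, 2617)  from 4·(12503,650) + (327,17)
step 5: (213859, 11118)  from 4·(50339,2617) + (12503,650)
fundamental: x₁=213859, y₁=11118  (since 45735671881 − 370·123609924 = 1)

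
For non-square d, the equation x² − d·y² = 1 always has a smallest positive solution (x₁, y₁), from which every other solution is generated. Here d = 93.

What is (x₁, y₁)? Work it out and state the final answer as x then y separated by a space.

[9; 1,1,1,4,6,4,1,1,1,18] for √93; ℓ=10 ⇒ convergent index 9
step 0: (9, 1)  from 9·(1,0) + (0,1)
…
step 3: (29, 3)  from 1·(19,2) + (10,1)
…
step 6: (3491, 362)  from 4·(839,87) + (135,14)
…
step 8: (7821, 811)  from 1·(4330,449) + (3491,362)
step 9: (12151, 1260)  from 1·(7821,811) + (4330,449)
(x₁, y₁) = (12151, 1260);  12151² − 93·1260² = 1 ✓

12151 1260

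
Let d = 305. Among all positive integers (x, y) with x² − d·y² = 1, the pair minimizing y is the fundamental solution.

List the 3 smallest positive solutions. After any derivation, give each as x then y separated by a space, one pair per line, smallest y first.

d=305: √d = [17; 2,6,2,34] (ℓ=4, even), read p_3/q_3
a_0=17:  p_0=17·1+0=17,  q_0=17·0+1=1
…
a_2=6:  p_2=6·35+17=227,  q_2=6·2+1=13
a_3=2:  p_3=2·227+35=489,  q_3=2·13+2=28
→ (489, 28).  Check: 489²=239121, 305·28²=239120, difference 1.
(489+28√305)^2 = 478241 + 27384√305
(489+28√305)^3 = 467719209 + 26781524√305

489 28
478241 27384
467719209 26781524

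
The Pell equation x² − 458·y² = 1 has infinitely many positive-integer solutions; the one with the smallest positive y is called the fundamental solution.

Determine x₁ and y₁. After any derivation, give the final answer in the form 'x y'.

d=458: √d = [21; 2,2,42] (ℓ=3, odd), read p_5/q_5
i=0: a=21 ⇒ p=21, q=1
…
i=2: a=2 ⇒ p=107, q=5
i=3: a=42 ⇒ p=4537, q=212
i=4: a=2 ⇒ p=9181, q=429
i=5: a=2 ⇒ p=22899, q=1070
fundamental: x₁=22899, y₁=1070  (since 524364201 − 458·1144900 = 1)

22899 1070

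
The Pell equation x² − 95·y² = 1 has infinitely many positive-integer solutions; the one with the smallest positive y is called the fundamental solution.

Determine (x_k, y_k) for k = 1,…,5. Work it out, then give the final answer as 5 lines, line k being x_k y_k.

39 4
3041 312
237159 24332
18495361 1897584
1442400999 147987220

√95 = [9; 1,2,1,18, …], period ℓ=4 (even) → k=3
k=0  a_k=9  p_k/q_k = 9/1
…
k=2  a_k=2  p_k/q_k = 29/3
k=3  a_k=1  p_k/q_k = 39/4
fundamental: x₁=39, y₁=4  (since 1521 − 95·16 = 1)
n=2: (39,4)∘(39,4) = (39·39+95·4·4, 39·4+4·39) = (3041,312)
n=3: (3041,312)∘(39,4) = (39·3041+95·4·312, 39·312+4·3041) = (237159,24332)
n=4: (237159,24332)∘(39,4) = (39·237159+95·4·24332, 39·24332+4·237159) = (18495361,1897584)
n=5: (18495361,1897584)∘(39,4) = (39·18495361+95·4·1897584, 39·1897584+4·18495361) = (1442400999,147987220)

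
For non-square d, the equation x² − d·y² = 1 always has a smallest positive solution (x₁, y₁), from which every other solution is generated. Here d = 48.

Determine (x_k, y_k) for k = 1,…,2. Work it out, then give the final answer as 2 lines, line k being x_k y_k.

[6; 1,12] for √48; ℓ=2 ⇒ convergent index 1
a_0=6:  p_0=6·1+0=6,  q_0=6·0+1=1
a_1=1:  p_1=1·6+1=7,  q_1=1·1+0=1
→ (7, 1).  Check: 7²=49, 48·1²=48, difference 1.
(7+1√48)^2 = 97 + 14√48

7 1
97 14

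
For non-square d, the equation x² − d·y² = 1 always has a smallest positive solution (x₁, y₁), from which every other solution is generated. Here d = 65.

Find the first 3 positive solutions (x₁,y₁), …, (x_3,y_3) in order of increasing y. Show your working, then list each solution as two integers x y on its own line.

√65 → a₀=8, period (16); ℓ=1 odd so k=1
step 0: (8, 1)  from 8·(1,0) + (0,1)
step 1: (129, 16)  from 16·(8,1) + (1,0)
fundamental: x₁=129, y₁=16  (since 16641 − 65·256 = 1)
k=2:  x_2 = 129·129+65·16·16 = 33281,  y_2 = 129·16+16·129 = 4128
k=3:  x_3 = 129·33281+65·16·4128 = 8586369,  y_3 = 129·4128+16·33281 = 1065008

129 16
33281 4128
8586369 1065008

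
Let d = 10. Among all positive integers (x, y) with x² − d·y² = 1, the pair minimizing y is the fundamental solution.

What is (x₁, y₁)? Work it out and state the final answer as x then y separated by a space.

√10 → a₀=3, period (6); ℓ=1 odd so k=1
a_0=3:  p_0=3·1+0=3,  q_0=3·0+1=1
a_1=6:  p_1=6·3+1=19,  q_1=6·1+0=6
→ (19, 6).  Check: 19²=361, 10·6²=360, difference 1.

19 6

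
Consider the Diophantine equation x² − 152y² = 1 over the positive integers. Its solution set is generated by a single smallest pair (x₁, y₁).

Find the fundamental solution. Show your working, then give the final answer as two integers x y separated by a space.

37 3

√152 = [12; 3,24, …], period ℓ=2 (even) → k=1
a_0=12:  p_0=12·1+0=12,  q_0=12·0+1=1
a_1=3:  p_1=3·12+1=37,  q_1=3·1+0=3
fundamental: x₁=37, y₁=3  (since 1369 − 152·9 = 1)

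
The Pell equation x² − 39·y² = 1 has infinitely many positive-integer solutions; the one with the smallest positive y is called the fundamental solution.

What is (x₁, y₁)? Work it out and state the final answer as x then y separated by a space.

25 4

√39 → a₀=6, period (4,12); ℓ=2 even so k=1
a_0=6:  p_0=6·1+0=6,  q_0=6·0+1=1
a_1=4:  p_1=4·6+1=25,  q_1=4·1+0=4
fundamental: x₁=25, y₁=4  (since 625 − 39·16 = 1)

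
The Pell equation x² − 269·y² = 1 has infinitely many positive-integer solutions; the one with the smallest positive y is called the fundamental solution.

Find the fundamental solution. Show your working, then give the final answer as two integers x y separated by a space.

13449 820

√269 → a₀=16, period (2,2,32); ℓ=3 odd so k=5
step 0: (16, 1)  from 16·(1,0) + (0,1)
…
step 2: (82, 5)  from 2·(33,2) + (16,1)
…
step 4: (5396, 329)  from 2·(2657,162) + (82,5)
step 5: (13449, 820)  from 2·(5396,329) + (2657,162)
(x₁, y₁) = (13449, 820);  13449² − 269·820² = 1 ✓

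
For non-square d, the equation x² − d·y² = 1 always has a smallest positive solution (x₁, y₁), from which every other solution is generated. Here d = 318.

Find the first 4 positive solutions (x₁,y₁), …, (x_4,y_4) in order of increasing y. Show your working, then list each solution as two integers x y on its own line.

√318 = [17; 1,4,1,34, …], period ℓ=4 (even) → k=3
step 0: (17, 1)  from 17·(1,0) + (0,1)
step 1: (18, 1)  from 1·(17,1) + (1,0)
step 2: (89, 5)  from 4·(18,1) + (17,1)
step 3: (107, 6)  from 1·(89,5) + (18,1)
fundamental: x₁=107, y₁=6  (since 11449 − 318·36 = 1)
(x_2, y_2) = (107·107 + 318·6·6, 107·6 + 6·107) = (22897, 1284)
(x_3, y_3) = (107·22897 + 318·6·1284, 107·1284 + 6·22897) = (4899851, 274770)
(x_4, y_4) = (107·4899851 + 318·6·274770, 107·274770 + 6·4899851) = (1048545217, 58799496)

107 6
22897 1284
4899851 274770
1048545217 58799496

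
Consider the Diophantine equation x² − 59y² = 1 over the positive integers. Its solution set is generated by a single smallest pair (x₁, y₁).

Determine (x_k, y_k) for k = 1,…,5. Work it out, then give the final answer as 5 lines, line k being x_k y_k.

√59 = [7; 1,2,7,2,1,14, …], period ℓ=6 (even) → k=5
a_0=7:  p_0=7·1+0=7,  q_0=7·0+1=1
…
a_2=2:  p_2=2·8+7=23,  q_2=2·1+1=3
a_3=7:  p_3=7·23+8=169,  q_3=7·3+1=22
a_4=2:  p_4=2·169+23=361,  q_4=2·22+3=47
a_5=1:  p_5=1·361+169=530,  q_5=1·47+22=69
→ (530, 69).  Check: 530²=280900, 59·69²=280899, difference 1.
n=2: (530,69)∘(530,69) = (530·530+59·69·69, 530·69+69·530) = (561799,73140)
n=3: (561799,73140)∘(530,69) = (530·561799+59·69·73140, 530·73140+69·561799) = (595506410,77528331)
n=4: (595506410,77528331)∘(530,69) = (530·595506410+59·69·77528331, 530·77528331+69·595506410) = (631236232801,82179957720)
n=5: (631236232801,82179957720)∘(530,69) = (530·631236232801+59·69·82179957720, 530·82179957720+69·631236232801) = (669109811262650,87110677654869)

530 69
561799 73140
595506410 77528331
631236232801 82179957720
669109811262650 87110677654869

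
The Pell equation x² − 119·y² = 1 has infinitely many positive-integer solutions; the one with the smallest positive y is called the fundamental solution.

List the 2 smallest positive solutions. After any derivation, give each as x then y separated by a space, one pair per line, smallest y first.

120 11
28799 2640

[10; 1,9,1,20] for √119; ℓ=4 ⇒ convergent index 3
a_0=10:  p_0=10·1+0=10,  q_0=10·0+1=1
…
a_2=9:  p_2=9·11+10=109,  q_2=9·1+1=10
a_3=1:  p_3=1·109+11=120,  q_3=1·10+1=11
fundamental: x₁=120, y₁=11  (since 14400 − 119·121 = 1)
(x_2, y_2) = (120·120 + 119·11·11, 120·11 + 11·120) = (28799, 2640)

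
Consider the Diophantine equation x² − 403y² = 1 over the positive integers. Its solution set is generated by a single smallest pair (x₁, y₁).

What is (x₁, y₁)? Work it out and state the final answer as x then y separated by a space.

[20; 13,2,1,3,1,3,1,2,13,40] for √403; ℓ=10 ⇒ convergent index 9
step 0: (20, 1)  from 20·(1,0) + (0,1)
…
step 3: (803, 40)  from 1·(542,27) + (261,13)
…
step 6: (14213, 708)  from 3·(3754,187) + (2951,147)
step 7: (17967, 895)  from 1·(14213,708) + (3754,187)
step 8: (50147, 2498)  from 2·(17967,895) + (14213,708)
step 9: (669878, 33369)  from 13·(50147,2498) + (17967,895)
(x₁, y₁) = (669878, 33369);  669878² − 403·33369² = 1 ✓

669878 33369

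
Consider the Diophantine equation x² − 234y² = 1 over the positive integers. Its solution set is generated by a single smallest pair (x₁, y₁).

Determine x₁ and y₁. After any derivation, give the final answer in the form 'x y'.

5201 340

√234 = [15; 3,2,1,2,1,2,3,30, …], period ℓ=8 (even) → k=7
step 0: (15, 1)  from 15·(1,0) + (0,1)
…
step 5: (566, 37)  from 1·(413,27) + (153,10)
step 6: (1545, 101)  from 2·(566,37) + (413,27)
step 7: (5201, 340)  from 3·(1545,101) + (566,37)
fundamental: x₁=5201, y₁=340  (since 27050401 − 234·115600 = 1)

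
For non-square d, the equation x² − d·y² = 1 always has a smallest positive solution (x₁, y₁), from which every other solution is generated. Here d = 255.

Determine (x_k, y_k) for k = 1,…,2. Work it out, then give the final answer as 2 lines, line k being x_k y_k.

√255 → a₀=15, period (1,30); ℓ=2 even so k=1
a_0=15:  p_0=15·1+0=15,  q_0=15·0+1=1
a_1=1:  p_1=1·15+1=16,  q_1=1·1+0=1
(x₁, y₁) = (16, 1);  16² − 255·1² = 1 ✓
k=2:  x_2 = 16·16+255·1·1 = 511,  y_2 = 16·1+1·16 = 32

16 1
511 32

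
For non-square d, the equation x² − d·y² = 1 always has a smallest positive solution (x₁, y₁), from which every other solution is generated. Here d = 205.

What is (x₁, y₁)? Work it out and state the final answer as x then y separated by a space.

39689 2772

d=205: √d = [14; 3,6,1,4,1,6,3,28] (ℓ=8, even), read p_7/q_7
k=0  a_k=14  p_k/q_k = 14/1
k=1  a_k=3  p_k/q_k = 43/3
…
k=3  a_k=1  p_k/q_k = 315/22
k=4  a_k=4  p_k/q_k = 1532/107
k=5  a_k=1  p_k/q_k = 1847/129
k=6  a_k=6  p_k/q_k = 12614/881
k=7  a_k=3  p_k/q_k = 39689/2772
→ (39689, 2772).  Check: 39689²=1575216721, 205·2772²=1575216720, difference 1.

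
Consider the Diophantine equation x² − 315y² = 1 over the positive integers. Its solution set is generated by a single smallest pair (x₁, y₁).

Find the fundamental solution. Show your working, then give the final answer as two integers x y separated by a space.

√315 → a₀=17, period (1,2,1,34); ℓ=4 even so k=3
i=0: a=17 ⇒ p=17, q=1
i=1: a=1 ⇒ p=18, q=1
i=2: a=2 ⇒ p=53, q=3
i=3: a=1 ⇒ p=71, q=4
(x₁, y₁) = (71, 4);  71² − 315·4² = 1 ✓

71 4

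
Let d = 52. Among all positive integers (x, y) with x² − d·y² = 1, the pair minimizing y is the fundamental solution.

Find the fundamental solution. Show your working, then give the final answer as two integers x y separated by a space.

√52 → a₀=7, period (4,1,2,1,4,14); ℓ=6 even so k=5
a_0=7:  p_0=7·1+0=7,  q_0=7·0+1=1
a_1=4:  p_1=4·7+1=29,  q_1=4·1+0=4
…
a_3=2:  p_3=2·36+29=101,  q_3=2·5+4=14
a_4=1:  p_4=1·101+36=137,  q_4=1·14+5=19
a_5=4:  p_5=4·137+101=649,  q_5=4·19+14=90
→ (649, 90).  Check: 649²=421201, 52·90²=421200, difference 1.

649 90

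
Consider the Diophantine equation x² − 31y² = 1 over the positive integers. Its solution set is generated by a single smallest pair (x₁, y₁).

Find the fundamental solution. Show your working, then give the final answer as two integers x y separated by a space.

1520 273

√31 → a₀=5, period (1,1,3,5,3,1,1,10); ℓ=8 even so k=7
i=0: a=5 ⇒ p=5, q=1
i=1: a=1 ⇒ p=6, q=1
i=2: a=1 ⇒ p=11, q=2
…
i=4: a=5 ⇒ p=206, q=37
i=5: a=3 ⇒ p=657, q=118
i=6: a=1 ⇒ p=863, q=155
i=7: a=1 ⇒ p=1520, q=273
→ (1520, 273).  Check: 1520²=2310400, 31·273²=2310399, difference 1.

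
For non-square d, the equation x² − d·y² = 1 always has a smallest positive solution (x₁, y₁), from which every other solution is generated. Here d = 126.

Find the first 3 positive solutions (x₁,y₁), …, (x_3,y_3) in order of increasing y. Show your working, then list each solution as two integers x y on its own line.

449 40
403201 35920
362074049 32256120

√126 = [11; 4,2,4,22, …], period ℓ=4 (even) → k=3
step 0: (11, 1)  from 11·(1,0) + (0,1)
step 1: (45, 4)  from 4·(11,1) + (1,0)
step 2: (101, 9)  from 2·(45,4) + (11,1)
step 3: (449, 40)  from 4·(101,9) + (45,4)
→ (449, 40).  Check: 449²=201601, 126·40²=201600, difference 1.
(x_2, y_2) = (449·449 + 126·40·40, 449·40 + 40·449) = (403201, 35920)
(x_3, y_3) = (449·403201 + 126·40·35920, 449·35920 + 40·403201) = (362074049, 32256120)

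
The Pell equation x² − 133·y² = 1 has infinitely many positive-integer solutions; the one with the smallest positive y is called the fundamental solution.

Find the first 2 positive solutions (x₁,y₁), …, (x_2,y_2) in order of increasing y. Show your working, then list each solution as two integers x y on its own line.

√133 = [11; 1,1,7,5,1,…,1,1,22, …], period ℓ=16 (even) → k=15
i=0: a=11 ⇒ p=11, q=1
…
i=4: a=5 ⇒ p=888, q=77
i=5: a=1 ⇒ p=1061, q=92
i=6: a=1 ⇒ p=1949, q=169
i=7: a=1 ⇒ p=3010, q=261
i=8: a=2 ⇒ p=7969, q=691
i=9: a=1 ⇒ p=10979, q=952
i=10: a=1 ⇒ p=18948, q=1643
…
i=12: a=5 ⇒ p=168583, q=14618
i=13: a=7 ⇒ p=1210008, q=104921
i=14: a=1 ⇒ p=1378591, q=119539
i=15: a=1 ⇒ p=2588599, q=224460
→ (2588599, 224460).  Check: 2588599²=6700844782801, 133·224460²=6700844782800, difference 1.
k=2:  x_2 = 2588599·2588599+133·224460·224460 = 13401689565601,  y_2 = 2588599·224460+224460·2588599 = 1162073863080

2588599 224460
13401689565601 1162073863080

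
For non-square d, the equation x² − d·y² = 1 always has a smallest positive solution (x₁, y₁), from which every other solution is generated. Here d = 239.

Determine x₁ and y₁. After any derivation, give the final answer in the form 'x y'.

6195120 400729

[15; 2,5,1,2,4,15,4,2,1,5,2,30] for √239; ℓ=12 ⇒ convergent index 11
k=0  a_k=15  p_k/q_k = 15/1
k=1  a_k=2  p_k/q_k = 31/2
k=2  a_k=5  p_k/q_k = 170/11
…
k=4  a_k=2  p_k/q_k = 572/37
…
k=6  a_k=15  p_k/q_k = 37907/2452
k=7  a_k=4  p_k/q_k = 154117/9969
k=8  a_k=2  p_k/q_k = 346141/22390
k=9  a_k=1  p_k/q_k = 500258/32359
k=10  a_k=5  p_k/q_k = 2847431/184185
k=11  a_k=2  p_k/q_k = 6195120/400729
(x₁, y₁) = (6195120, 400729);  6195120² − 239·400729² = 1 ✓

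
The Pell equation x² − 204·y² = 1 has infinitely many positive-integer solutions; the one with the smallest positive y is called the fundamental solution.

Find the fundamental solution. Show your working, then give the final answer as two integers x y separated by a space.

4999 350

√204 = [14; 3,1,1,6,1,1,3,28, …], period ℓ=8 (even) → k=7
step 0: (14, 1)  from 14·(1,0) + (0,1)
…
step 3: (100, 7)  from 1·(57,4) + (43,3)
step 4: (657, 46)  from 6·(100,7) + (57,4)
step 5: (757, 53)  from 1·(657,46) + (100,7)
step 6: (1414, 99)  from 1·(757,53) + (657,46)
step 7: (4999, 350)  from 3·(1414,99) + (757,53)
→ (4999, 350).  Check: 4999²=24990001, 204·350²=24990000, difference 1.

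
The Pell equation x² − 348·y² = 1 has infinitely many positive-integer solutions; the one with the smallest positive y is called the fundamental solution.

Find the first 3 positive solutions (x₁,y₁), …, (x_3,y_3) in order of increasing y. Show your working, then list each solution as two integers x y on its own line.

d=348: √d = [18; 1,1,1,8,1,1,1,36] (ℓ=8, even), read p_7/q_7
a_0=18:  p_0=18·1+0=18,  q_0=18·0+1=1
a_1=1:  p_1=1·18+1=19,  q_1=1·1+0=1
…
a_5=1:  p_5=1·485+56=541,  q_5=1·26+3=29
a_6=1:  p_6=1·541+485=1026,  q_6=1·29+26=55
a_7=1:  p_7=1·1026+541=1567,  q_7=1·55+29=84
fundamental: x₁=1567, y₁=84  (since 2455489 − 348·7056 = 1)
(x_2, y_2) = (1567·1567 + 348·84·84, 1567·84 + 84·1567) = (4910977, 263256)
(x_3, y_3) = (1567·4910977 + 348·84·263256, 1567·263256 + 84·4910977) = (15391000351, 825044220)

1567 84
4910977 263256
15391000351 825044220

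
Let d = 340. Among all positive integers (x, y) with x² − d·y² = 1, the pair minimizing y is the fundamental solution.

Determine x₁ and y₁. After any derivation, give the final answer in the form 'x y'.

[18; 2,3,1,1,1,…,3,2,36] for √340; ℓ=14 ⇒ convergent index 13
k=0  a_k=18  p_k/q_k = 18/1
…
k=3  a_k=1  p_k/q_k = 166/9
…
k=7  a_k=8  p_k/q_k = 6509/353
…
k=12  a_k=3  p_k/q_k = 125478/6805
k=13  a_k=2  p_k/q_k = 285769/15498
fundamental: x₁=285769, y₁=15498  (since 81663921361 − 340·240188004 = 1)

285769 15498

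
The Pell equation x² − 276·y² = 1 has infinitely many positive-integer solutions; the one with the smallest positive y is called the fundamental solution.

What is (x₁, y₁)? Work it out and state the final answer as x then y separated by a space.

7775 468

√276 → a₀=16, period (1,1,1,1,2,2,2,1,1,1,1,32); ℓ=12 even so k=11
i=0: a=16 ⇒ p=16, q=1
i=1: a=1 ⇒ p=17, q=1
…
i=4: a=1 ⇒ p=83, q=5
i=5: a=2 ⇒ p=216, q=13
i=6: a=2 ⇒ p=515, q=31
…
i=10: a=1 ⇒ p=4768, q=287
i=11: a=1 ⇒ p=7775, q=468
→ (7775, 468).  Check: 7775²=60450625, 276·468²=60450624, difference 1.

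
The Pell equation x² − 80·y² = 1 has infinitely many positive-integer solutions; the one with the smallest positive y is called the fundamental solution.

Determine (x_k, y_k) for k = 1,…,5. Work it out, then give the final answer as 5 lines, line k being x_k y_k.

9 1
161 18
2889 323
51841 5796
930249 104005

d=80: √d = [8; 1,16] (ℓ=2, even), read p_1/q_1
a_0=8:  p_0=8·1+0=8,  q_0=8·0+1=1
a_1=1:  p_1=1·8+1=9,  q_1=1·1+0=1
fundamental: x₁=9, y₁=1  (since 81 − 80·1 = 1)
(9+1√80)^2 = 161 + 18√80
(9+1√80)^3 = 2889 + 323√80
(9+1√80)^4 = 51841 + 5796√80
(9+1√80)^5 = 930249 + 104005√80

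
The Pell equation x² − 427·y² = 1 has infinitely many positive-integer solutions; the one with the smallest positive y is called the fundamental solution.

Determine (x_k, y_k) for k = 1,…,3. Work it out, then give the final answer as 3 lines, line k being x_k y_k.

√427 → a₀=20, period (1,1,1,40); ℓ=4 even so k=3
i=0: a=20 ⇒ p=20, q=1
i=1: a=1 ⇒ p=21, q=1
i=2: a=1 ⇒ p=41, q=2
i=3: a=1 ⇒ p=62, q=3
fundamental: x₁=62, y₁=3  (since 3844 − 427·9 = 1)
(62+3√427)^2 = 7687 + 372√427
(62+3√427)^3 = 953126 + 46125√427

62 3
7687 372
953126 46125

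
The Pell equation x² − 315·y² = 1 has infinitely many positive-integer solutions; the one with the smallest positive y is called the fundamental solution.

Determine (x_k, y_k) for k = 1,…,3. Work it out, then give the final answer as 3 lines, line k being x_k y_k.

d=315: √d = [17; 1,2,1,34] (ℓ=4, even), read p_3/q_3
a_0=17:  p_0=17·1+0=17,  q_0=17·0+1=1
a_1=1:  p_1=1·17+1=18,  q_1=1·1+0=1
a_2=2:  p_2=2·18+17=53,  q_2=2·1+1=3
a_3=1:  p_3=1·53+18=71,  q_3=1·3+1=4
→ (71, 4).  Check: 71²=5041, 315·4²=5040, difference 1.
n=2: (71,4)∘(71,4) = (71·71+315·4·4, 71·4+4·71) = (10081,568)
n=3: (10081,568)∘(71,4) = (71·10081+315·4·568, 71·568+4·10081) = (1431431,80652)

71 4
10081 568
1431431 80652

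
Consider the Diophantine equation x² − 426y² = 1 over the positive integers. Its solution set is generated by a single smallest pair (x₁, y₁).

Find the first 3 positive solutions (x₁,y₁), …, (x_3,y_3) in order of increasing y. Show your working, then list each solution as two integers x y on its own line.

88751 4300
15753480001 763258600
2796274207048751 135479928012900

[20; 1,1,1,3,2,6,2,3,1,1,1,40] for √426; ℓ=12 ⇒ convergent index 11
i=0: a=20 ⇒ p=20, q=1
i=1: a=1 ⇒ p=21, q=1
i=2: a=1 ⇒ p=41, q=2
i=3: a=1 ⇒ p=62, q=3
i=4: a=3 ⇒ p=227, q=11
i=5: a=2 ⇒ p=516, q=25
i=6: a=6 ⇒ p=3323, q=161
i=7: a=2 ⇒ p=7162, q=347
i=8: a=3 ⇒ p=24809, q=1202
i=9: a=1 ⇒ p=31971, q=1549
i=10: a=1 ⇒ p=56780, q=2751
i=11: a=1 ⇒ p=88751, q=4300
(x₁, y₁) = (88751, 4300);  88751² − 426·4300² = 1 ✓
k=2:  x_2 = 88751·88751+426·4300·4300 = 15753480001,  y_2 = 88751·4300+4300·88751 = 763258600
k=3:  x_3 = 88751·15753480001+426·4300·763258600 = 2796274207048751,  y_3 = 88751·763258600+4300·15753480001 = 135479928012900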